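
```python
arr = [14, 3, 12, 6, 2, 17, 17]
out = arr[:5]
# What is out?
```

arr has length 7. The slice arr[:5] selects indices [0, 1, 2, 3, 4] (0->14, 1->3, 2->12, 3->6, 4->2), giving [14, 3, 12, 6, 2].

[14, 3, 12, 6, 2]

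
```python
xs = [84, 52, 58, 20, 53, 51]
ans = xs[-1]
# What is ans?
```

xs has length 6. Negative index -1 maps to positive index 6 + (-1) = 5. xs[5] = 51.

51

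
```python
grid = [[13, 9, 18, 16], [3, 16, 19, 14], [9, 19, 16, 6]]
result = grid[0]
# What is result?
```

grid has 3 rows. Row 0 is [13, 9, 18, 16].

[13, 9, 18, 16]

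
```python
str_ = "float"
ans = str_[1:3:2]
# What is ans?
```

str_ has length 5. The slice str_[1:3:2] selects indices [1] (1->'l'), giving 'l'.

'l'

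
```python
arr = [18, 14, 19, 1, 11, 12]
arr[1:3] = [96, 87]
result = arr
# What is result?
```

arr starts as [18, 14, 19, 1, 11, 12] (length 6). The slice arr[1:3] covers indices [1, 2] with values [14, 19]. Replacing that slice with [96, 87] (same length) produces [18, 96, 87, 1, 11, 12].

[18, 96, 87, 1, 11, 12]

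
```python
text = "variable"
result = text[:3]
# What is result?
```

text has length 8. The slice text[:3] selects indices [0, 1, 2] (0->'v', 1->'a', 2->'r'), giving 'var'.

'var'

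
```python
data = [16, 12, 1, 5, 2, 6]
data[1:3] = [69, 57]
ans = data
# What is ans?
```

data starts as [16, 12, 1, 5, 2, 6] (length 6). The slice data[1:3] covers indices [1, 2] with values [12, 1]. Replacing that slice with [69, 57] (same length) produces [16, 69, 57, 5, 2, 6].

[16, 69, 57, 5, 2, 6]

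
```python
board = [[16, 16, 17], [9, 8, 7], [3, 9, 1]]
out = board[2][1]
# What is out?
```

board[2] = [3, 9, 1]. Taking column 1 of that row yields 9.

9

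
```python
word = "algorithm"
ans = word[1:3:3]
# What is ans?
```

word has length 9. The slice word[1:3:3] selects indices [1] (1->'l'), giving 'l'.

'l'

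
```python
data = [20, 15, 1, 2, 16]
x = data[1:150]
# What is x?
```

data has length 5. The slice data[1:150] selects indices [1, 2, 3, 4] (1->15, 2->1, 3->2, 4->16), giving [15, 1, 2, 16].

[15, 1, 2, 16]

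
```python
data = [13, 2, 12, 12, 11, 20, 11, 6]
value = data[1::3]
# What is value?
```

data has length 8. The slice data[1::3] selects indices [1, 4, 7] (1->2, 4->11, 7->6), giving [2, 11, 6].

[2, 11, 6]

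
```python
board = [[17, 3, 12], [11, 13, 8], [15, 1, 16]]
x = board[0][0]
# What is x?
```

board[0] = [17, 3, 12]. Taking column 0 of that row yields 17.

17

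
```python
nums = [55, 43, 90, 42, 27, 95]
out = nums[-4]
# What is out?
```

nums has length 6. Negative index -4 maps to positive index 6 + (-4) = 2. nums[2] = 90.

90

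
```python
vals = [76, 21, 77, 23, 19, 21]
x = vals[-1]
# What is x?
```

vals has length 6. Negative index -1 maps to positive index 6 + (-1) = 5. vals[5] = 21.

21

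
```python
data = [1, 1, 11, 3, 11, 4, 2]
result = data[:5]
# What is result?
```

data has length 7. The slice data[:5] selects indices [0, 1, 2, 3, 4] (0->1, 1->1, 2->11, 3->3, 4->11), giving [1, 1, 11, 3, 11].

[1, 1, 11, 3, 11]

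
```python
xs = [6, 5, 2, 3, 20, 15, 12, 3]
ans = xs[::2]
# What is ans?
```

xs has length 8. The slice xs[::2] selects indices [0, 2, 4, 6] (0->6, 2->2, 4->20, 6->12), giving [6, 2, 20, 12].

[6, 2, 20, 12]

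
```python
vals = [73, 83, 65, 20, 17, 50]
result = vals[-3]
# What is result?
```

vals has length 6. Negative index -3 maps to positive index 6 + (-3) = 3. vals[3] = 20.

20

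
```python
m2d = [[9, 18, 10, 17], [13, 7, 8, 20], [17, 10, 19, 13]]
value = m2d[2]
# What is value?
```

m2d has 3 rows. Row 2 is [17, 10, 19, 13].

[17, 10, 19, 13]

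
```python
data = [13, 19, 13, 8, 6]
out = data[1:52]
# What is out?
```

data has length 5. The slice data[1:52] selects indices [1, 2, 3, 4] (1->19, 2->13, 3->8, 4->6), giving [19, 13, 8, 6].

[19, 13, 8, 6]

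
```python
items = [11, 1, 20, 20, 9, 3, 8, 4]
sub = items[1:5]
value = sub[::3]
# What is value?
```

items has length 8. The slice items[1:5] selects indices [1, 2, 3, 4] (1->1, 2->20, 3->20, 4->9), giving [1, 20, 20, 9]. So sub = [1, 20, 20, 9]. sub has length 4. The slice sub[::3] selects indices [0, 3] (0->1, 3->9), giving [1, 9].

[1, 9]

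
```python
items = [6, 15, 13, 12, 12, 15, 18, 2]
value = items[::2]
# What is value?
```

items has length 8. The slice items[::2] selects indices [0, 2, 4, 6] (0->6, 2->13, 4->12, 6->18), giving [6, 13, 12, 18].

[6, 13, 12, 18]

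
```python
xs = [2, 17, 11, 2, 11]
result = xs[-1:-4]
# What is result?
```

xs has length 5. The slice xs[-1:-4] resolves to an empty index range, so the result is [].

[]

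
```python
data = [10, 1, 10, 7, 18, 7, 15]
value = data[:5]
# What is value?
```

data has length 7. The slice data[:5] selects indices [0, 1, 2, 3, 4] (0->10, 1->1, 2->10, 3->7, 4->18), giving [10, 1, 10, 7, 18].

[10, 1, 10, 7, 18]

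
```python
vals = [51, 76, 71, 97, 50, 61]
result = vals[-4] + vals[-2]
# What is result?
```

vals has length 6. Negative index -4 maps to positive index 6 + (-4) = 2. vals[2] = 71.
vals has length 6. Negative index -2 maps to positive index 6 + (-2) = 4. vals[4] = 50.
Sum: 71 + 50 = 121.

121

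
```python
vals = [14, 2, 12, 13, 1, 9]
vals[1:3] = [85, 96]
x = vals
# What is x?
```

vals starts as [14, 2, 12, 13, 1, 9] (length 6). The slice vals[1:3] covers indices [1, 2] with values [2, 12]. Replacing that slice with [85, 96] (same length) produces [14, 85, 96, 13, 1, 9].

[14, 85, 96, 13, 1, 9]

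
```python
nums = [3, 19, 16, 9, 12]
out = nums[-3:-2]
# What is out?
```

nums has length 5. The slice nums[-3:-2] selects indices [2] (2->16), giving [16].

[16]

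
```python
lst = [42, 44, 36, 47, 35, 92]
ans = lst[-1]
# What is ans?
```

lst has length 6. Negative index -1 maps to positive index 6 + (-1) = 5. lst[5] = 92.

92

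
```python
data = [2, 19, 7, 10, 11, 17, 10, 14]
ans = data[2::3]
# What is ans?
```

data has length 8. The slice data[2::3] selects indices [2, 5] (2->7, 5->17), giving [7, 17].

[7, 17]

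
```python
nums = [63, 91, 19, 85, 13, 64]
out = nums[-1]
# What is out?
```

nums has length 6. Negative index -1 maps to positive index 6 + (-1) = 5. nums[5] = 64.

64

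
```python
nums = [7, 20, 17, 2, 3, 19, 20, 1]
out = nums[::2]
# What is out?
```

nums has length 8. The slice nums[::2] selects indices [0, 2, 4, 6] (0->7, 2->17, 4->3, 6->20), giving [7, 17, 3, 20].

[7, 17, 3, 20]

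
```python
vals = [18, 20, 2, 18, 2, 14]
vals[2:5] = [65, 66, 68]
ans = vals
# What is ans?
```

vals starts as [18, 20, 2, 18, 2, 14] (length 6). The slice vals[2:5] covers indices [2, 3, 4] with values [2, 18, 2]. Replacing that slice with [65, 66, 68] (same length) produces [18, 20, 65, 66, 68, 14].

[18, 20, 65, 66, 68, 14]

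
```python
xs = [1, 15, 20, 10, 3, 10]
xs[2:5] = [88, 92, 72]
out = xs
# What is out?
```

xs starts as [1, 15, 20, 10, 3, 10] (length 6). The slice xs[2:5] covers indices [2, 3, 4] with values [20, 10, 3]. Replacing that slice with [88, 92, 72] (same length) produces [1, 15, 88, 92, 72, 10].

[1, 15, 88, 92, 72, 10]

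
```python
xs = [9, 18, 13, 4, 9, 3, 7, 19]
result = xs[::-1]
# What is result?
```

xs has length 8. The slice xs[::-1] selects indices [7, 6, 5, 4, 3, 2, 1, 0] (7->19, 6->7, 5->3, 4->9, 3->4, 2->13, 1->18, 0->9), giving [19, 7, 3, 9, 4, 13, 18, 9].

[19, 7, 3, 9, 4, 13, 18, 9]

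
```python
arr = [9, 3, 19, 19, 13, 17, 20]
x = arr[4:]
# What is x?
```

arr has length 7. The slice arr[4:] selects indices [4, 5, 6] (4->13, 5->17, 6->20), giving [13, 17, 20].

[13, 17, 20]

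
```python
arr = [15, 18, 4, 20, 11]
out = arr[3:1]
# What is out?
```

arr has length 5. The slice arr[3:1] resolves to an empty index range, so the result is [].

[]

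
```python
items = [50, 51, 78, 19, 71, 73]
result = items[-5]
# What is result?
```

items has length 6. Negative index -5 maps to positive index 6 + (-5) = 1. items[1] = 51.

51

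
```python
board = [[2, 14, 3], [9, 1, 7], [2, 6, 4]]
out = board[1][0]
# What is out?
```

board[1] = [9, 1, 7]. Taking column 0 of that row yields 9.

9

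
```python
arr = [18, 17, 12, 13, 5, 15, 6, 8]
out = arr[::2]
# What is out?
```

arr has length 8. The slice arr[::2] selects indices [0, 2, 4, 6] (0->18, 2->12, 4->5, 6->6), giving [18, 12, 5, 6].

[18, 12, 5, 6]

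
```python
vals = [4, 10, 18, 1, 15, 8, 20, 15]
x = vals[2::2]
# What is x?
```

vals has length 8. The slice vals[2::2] selects indices [2, 4, 6] (2->18, 4->15, 6->20), giving [18, 15, 20].

[18, 15, 20]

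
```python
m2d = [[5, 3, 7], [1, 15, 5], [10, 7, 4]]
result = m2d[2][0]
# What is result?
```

m2d[2] = [10, 7, 4]. Taking column 0 of that row yields 10.

10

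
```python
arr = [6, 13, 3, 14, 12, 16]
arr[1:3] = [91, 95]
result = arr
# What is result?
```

arr starts as [6, 13, 3, 14, 12, 16] (length 6). The slice arr[1:3] covers indices [1, 2] with values [13, 3]. Replacing that slice with [91, 95] (same length) produces [6, 91, 95, 14, 12, 16].

[6, 91, 95, 14, 12, 16]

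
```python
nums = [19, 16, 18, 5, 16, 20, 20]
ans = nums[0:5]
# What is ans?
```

nums has length 7. The slice nums[0:5] selects indices [0, 1, 2, 3, 4] (0->19, 1->16, 2->18, 3->5, 4->16), giving [19, 16, 18, 5, 16].

[19, 16, 18, 5, 16]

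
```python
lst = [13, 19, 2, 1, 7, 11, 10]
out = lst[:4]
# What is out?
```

lst has length 7. The slice lst[:4] selects indices [0, 1, 2, 3] (0->13, 1->19, 2->2, 3->1), giving [13, 19, 2, 1].

[13, 19, 2, 1]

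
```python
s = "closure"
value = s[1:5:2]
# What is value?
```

s has length 7. The slice s[1:5:2] selects indices [1, 3] (1->'l', 3->'s'), giving 'ls'.

'ls'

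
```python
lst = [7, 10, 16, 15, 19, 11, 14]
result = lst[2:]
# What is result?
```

lst has length 7. The slice lst[2:] selects indices [2, 3, 4, 5, 6] (2->16, 3->15, 4->19, 5->11, 6->14), giving [16, 15, 19, 11, 14].

[16, 15, 19, 11, 14]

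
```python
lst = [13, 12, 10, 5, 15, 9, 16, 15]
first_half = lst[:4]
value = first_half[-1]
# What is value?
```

lst has length 8. The slice lst[:4] selects indices [0, 1, 2, 3] (0->13, 1->12, 2->10, 3->5), giving [13, 12, 10, 5]. So first_half = [13, 12, 10, 5]. Then first_half[-1] = 5.

5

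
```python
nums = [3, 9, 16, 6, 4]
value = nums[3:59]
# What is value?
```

nums has length 5. The slice nums[3:59] selects indices [3, 4] (3->6, 4->4), giving [6, 4].

[6, 4]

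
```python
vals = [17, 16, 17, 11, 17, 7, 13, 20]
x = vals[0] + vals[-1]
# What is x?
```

vals has length 8. vals[0] = 17.
vals has length 8. Negative index -1 maps to positive index 8 + (-1) = 7. vals[7] = 20.
Sum: 17 + 20 = 37.

37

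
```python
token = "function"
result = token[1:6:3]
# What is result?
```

token has length 8. The slice token[1:6:3] selects indices [1, 4] (1->'u', 4->'t'), giving 'ut'.

'ut'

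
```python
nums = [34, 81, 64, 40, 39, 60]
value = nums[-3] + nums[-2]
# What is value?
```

nums has length 6. Negative index -3 maps to positive index 6 + (-3) = 3. nums[3] = 40.
nums has length 6. Negative index -2 maps to positive index 6 + (-2) = 4. nums[4] = 39.
Sum: 40 + 39 = 79.

79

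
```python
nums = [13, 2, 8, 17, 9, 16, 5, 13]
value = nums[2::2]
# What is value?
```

nums has length 8. The slice nums[2::2] selects indices [2, 4, 6] (2->8, 4->9, 6->5), giving [8, 9, 5].

[8, 9, 5]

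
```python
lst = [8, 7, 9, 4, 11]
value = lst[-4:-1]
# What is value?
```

lst has length 5. The slice lst[-4:-1] selects indices [1, 2, 3] (1->7, 2->9, 3->4), giving [7, 9, 4].

[7, 9, 4]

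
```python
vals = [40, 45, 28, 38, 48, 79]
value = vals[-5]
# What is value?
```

vals has length 6. Negative index -5 maps to positive index 6 + (-5) = 1. vals[1] = 45.

45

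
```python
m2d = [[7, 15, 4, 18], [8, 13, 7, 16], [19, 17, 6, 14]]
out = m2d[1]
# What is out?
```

m2d has 3 rows. Row 1 is [8, 13, 7, 16].

[8, 13, 7, 16]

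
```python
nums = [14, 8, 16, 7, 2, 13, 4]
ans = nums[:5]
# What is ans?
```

nums has length 7. The slice nums[:5] selects indices [0, 1, 2, 3, 4] (0->14, 1->8, 2->16, 3->7, 4->2), giving [14, 8, 16, 7, 2].

[14, 8, 16, 7, 2]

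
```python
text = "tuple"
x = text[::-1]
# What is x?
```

text has length 5. The slice text[::-1] selects indices [4, 3, 2, 1, 0] (4->'e', 3->'l', 2->'p', 1->'u', 0->'t'), giving 'elput'.

'elput'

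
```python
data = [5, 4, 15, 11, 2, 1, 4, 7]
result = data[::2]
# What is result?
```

data has length 8. The slice data[::2] selects indices [0, 2, 4, 6] (0->5, 2->15, 4->2, 6->4), giving [5, 15, 2, 4].

[5, 15, 2, 4]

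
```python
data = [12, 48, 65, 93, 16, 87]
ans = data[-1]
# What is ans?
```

data has length 6. Negative index -1 maps to positive index 6 + (-1) = 5. data[5] = 87.

87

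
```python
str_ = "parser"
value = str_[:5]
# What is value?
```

str_ has length 6. The slice str_[:5] selects indices [0, 1, 2, 3, 4] (0->'p', 1->'a', 2->'r', 3->'s', 4->'e'), giving 'parse'.

'parse'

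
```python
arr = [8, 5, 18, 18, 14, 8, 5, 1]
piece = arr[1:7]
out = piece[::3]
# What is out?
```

arr has length 8. The slice arr[1:7] selects indices [1, 2, 3, 4, 5, 6] (1->5, 2->18, 3->18, 4->14, 5->8, 6->5), giving [5, 18, 18, 14, 8, 5]. So piece = [5, 18, 18, 14, 8, 5]. piece has length 6. The slice piece[::3] selects indices [0, 3] (0->5, 3->14), giving [5, 14].

[5, 14]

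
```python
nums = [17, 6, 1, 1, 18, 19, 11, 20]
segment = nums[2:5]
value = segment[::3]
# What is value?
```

nums has length 8. The slice nums[2:5] selects indices [2, 3, 4] (2->1, 3->1, 4->18), giving [1, 1, 18]. So segment = [1, 1, 18]. segment has length 3. The slice segment[::3] selects indices [0] (0->1), giving [1].

[1]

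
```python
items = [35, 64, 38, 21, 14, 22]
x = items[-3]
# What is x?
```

items has length 6. Negative index -3 maps to positive index 6 + (-3) = 3. items[3] = 21.

21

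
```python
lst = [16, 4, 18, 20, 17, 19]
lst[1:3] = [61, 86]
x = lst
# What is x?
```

lst starts as [16, 4, 18, 20, 17, 19] (length 6). The slice lst[1:3] covers indices [1, 2] with values [4, 18]. Replacing that slice with [61, 86] (same length) produces [16, 61, 86, 20, 17, 19].

[16, 61, 86, 20, 17, 19]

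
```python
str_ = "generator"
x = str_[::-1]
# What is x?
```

str_ has length 9. The slice str_[::-1] selects indices [8, 7, 6, 5, 4, 3, 2, 1, 0] (8->'r', 7->'o', 6->'t', 5->'a', 4->'r', 3->'e', 2->'n', 1->'e', 0->'g'), giving 'rotareneg'.

'rotareneg'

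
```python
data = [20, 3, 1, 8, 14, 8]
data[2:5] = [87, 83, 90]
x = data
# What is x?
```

data starts as [20, 3, 1, 8, 14, 8] (length 6). The slice data[2:5] covers indices [2, 3, 4] with values [1, 8, 14]. Replacing that slice with [87, 83, 90] (same length) produces [20, 3, 87, 83, 90, 8].

[20, 3, 87, 83, 90, 8]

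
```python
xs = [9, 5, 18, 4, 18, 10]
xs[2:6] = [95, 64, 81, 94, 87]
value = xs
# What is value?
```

xs starts as [9, 5, 18, 4, 18, 10] (length 6). The slice xs[2:6] covers indices [2, 3, 4, 5] with values [18, 4, 18, 10]. Replacing that slice with [95, 64, 81, 94, 87] (different length) produces [9, 5, 95, 64, 81, 94, 87].

[9, 5, 95, 64, 81, 94, 87]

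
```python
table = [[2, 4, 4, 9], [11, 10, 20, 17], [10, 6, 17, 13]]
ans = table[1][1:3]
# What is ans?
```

table[1] = [11, 10, 20, 17]. table[1] has length 4. The slice table[1][1:3] selects indices [1, 2] (1->10, 2->20), giving [10, 20].

[10, 20]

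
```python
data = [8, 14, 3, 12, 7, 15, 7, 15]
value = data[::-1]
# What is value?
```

data has length 8. The slice data[::-1] selects indices [7, 6, 5, 4, 3, 2, 1, 0] (7->15, 6->7, 5->15, 4->7, 3->12, 2->3, 1->14, 0->8), giving [15, 7, 15, 7, 12, 3, 14, 8].

[15, 7, 15, 7, 12, 3, 14, 8]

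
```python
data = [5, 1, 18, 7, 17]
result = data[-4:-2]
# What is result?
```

data has length 5. The slice data[-4:-2] selects indices [1, 2] (1->1, 2->18), giving [1, 18].

[1, 18]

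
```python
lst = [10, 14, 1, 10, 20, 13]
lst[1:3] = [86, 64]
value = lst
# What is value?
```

lst starts as [10, 14, 1, 10, 20, 13] (length 6). The slice lst[1:3] covers indices [1, 2] with values [14, 1]. Replacing that slice with [86, 64] (same length) produces [10, 86, 64, 10, 20, 13].

[10, 86, 64, 10, 20, 13]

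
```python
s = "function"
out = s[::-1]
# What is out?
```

s has length 8. The slice s[::-1] selects indices [7, 6, 5, 4, 3, 2, 1, 0] (7->'n', 6->'o', 5->'i', 4->'t', 3->'c', 2->'n', 1->'u', 0->'f'), giving 'noitcnuf'.

'noitcnuf'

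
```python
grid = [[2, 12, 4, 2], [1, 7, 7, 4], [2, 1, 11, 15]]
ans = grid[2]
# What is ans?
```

grid has 3 rows. Row 2 is [2, 1, 11, 15].

[2, 1, 11, 15]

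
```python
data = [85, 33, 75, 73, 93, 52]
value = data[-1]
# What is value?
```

data has length 6. Negative index -1 maps to positive index 6 + (-1) = 5. data[5] = 52.

52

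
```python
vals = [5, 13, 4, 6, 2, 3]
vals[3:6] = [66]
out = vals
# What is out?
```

vals starts as [5, 13, 4, 6, 2, 3] (length 6). The slice vals[3:6] covers indices [3, 4, 5] with values [6, 2, 3]. Replacing that slice with [66] (different length) produces [5, 13, 4, 66].

[5, 13, 4, 66]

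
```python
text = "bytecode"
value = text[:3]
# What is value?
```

text has length 8. The slice text[:3] selects indices [0, 1, 2] (0->'b', 1->'y', 2->'t'), giving 'byt'.

'byt'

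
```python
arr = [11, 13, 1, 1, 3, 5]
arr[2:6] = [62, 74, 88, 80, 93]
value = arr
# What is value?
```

arr starts as [11, 13, 1, 1, 3, 5] (length 6). The slice arr[2:6] covers indices [2, 3, 4, 5] with values [1, 1, 3, 5]. Replacing that slice with [62, 74, 88, 80, 93] (different length) produces [11, 13, 62, 74, 88, 80, 93].

[11, 13, 62, 74, 88, 80, 93]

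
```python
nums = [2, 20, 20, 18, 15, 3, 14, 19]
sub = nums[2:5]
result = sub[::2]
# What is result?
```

nums has length 8. The slice nums[2:5] selects indices [2, 3, 4] (2->20, 3->18, 4->15), giving [20, 18, 15]. So sub = [20, 18, 15]. sub has length 3. The slice sub[::2] selects indices [0, 2] (0->20, 2->15), giving [20, 15].

[20, 15]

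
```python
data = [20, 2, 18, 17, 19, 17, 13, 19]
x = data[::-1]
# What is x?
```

data has length 8. The slice data[::-1] selects indices [7, 6, 5, 4, 3, 2, 1, 0] (7->19, 6->13, 5->17, 4->19, 3->17, 2->18, 1->2, 0->20), giving [19, 13, 17, 19, 17, 18, 2, 20].

[19, 13, 17, 19, 17, 18, 2, 20]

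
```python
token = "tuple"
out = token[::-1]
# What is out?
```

token has length 5. The slice token[::-1] selects indices [4, 3, 2, 1, 0] (4->'e', 3->'l', 2->'p', 1->'u', 0->'t'), giving 'elput'.

'elput'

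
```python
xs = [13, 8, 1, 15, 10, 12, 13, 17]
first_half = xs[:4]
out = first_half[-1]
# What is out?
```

xs has length 8. The slice xs[:4] selects indices [0, 1, 2, 3] (0->13, 1->8, 2->1, 3->15), giving [13, 8, 1, 15]. So first_half = [13, 8, 1, 15]. Then first_half[-1] = 15.

15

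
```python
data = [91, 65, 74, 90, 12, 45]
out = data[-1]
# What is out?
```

data has length 6. Negative index -1 maps to positive index 6 + (-1) = 5. data[5] = 45.

45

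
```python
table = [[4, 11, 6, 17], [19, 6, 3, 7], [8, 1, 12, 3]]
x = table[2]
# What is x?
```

table has 3 rows. Row 2 is [8, 1, 12, 3].

[8, 1, 12, 3]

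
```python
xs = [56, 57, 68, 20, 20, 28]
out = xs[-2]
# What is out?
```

xs has length 6. Negative index -2 maps to positive index 6 + (-2) = 4. xs[4] = 20.

20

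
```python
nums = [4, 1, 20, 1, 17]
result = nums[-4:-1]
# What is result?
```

nums has length 5. The slice nums[-4:-1] selects indices [1, 2, 3] (1->1, 2->20, 3->1), giving [1, 20, 1].

[1, 20, 1]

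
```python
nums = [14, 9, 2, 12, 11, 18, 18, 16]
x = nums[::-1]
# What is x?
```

nums has length 8. The slice nums[::-1] selects indices [7, 6, 5, 4, 3, 2, 1, 0] (7->16, 6->18, 5->18, 4->11, 3->12, 2->2, 1->9, 0->14), giving [16, 18, 18, 11, 12, 2, 9, 14].

[16, 18, 18, 11, 12, 2, 9, 14]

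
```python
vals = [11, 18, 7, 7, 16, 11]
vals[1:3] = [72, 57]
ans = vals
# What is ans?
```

vals starts as [11, 18, 7, 7, 16, 11] (length 6). The slice vals[1:3] covers indices [1, 2] with values [18, 7]. Replacing that slice with [72, 57] (same length) produces [11, 72, 57, 7, 16, 11].

[11, 72, 57, 7, 16, 11]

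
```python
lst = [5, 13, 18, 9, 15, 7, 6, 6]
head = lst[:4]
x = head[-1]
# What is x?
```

lst has length 8. The slice lst[:4] selects indices [0, 1, 2, 3] (0->5, 1->13, 2->18, 3->9), giving [5, 13, 18, 9]. So head = [5, 13, 18, 9]. Then head[-1] = 9.

9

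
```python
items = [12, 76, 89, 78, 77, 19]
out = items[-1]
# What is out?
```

items has length 6. Negative index -1 maps to positive index 6 + (-1) = 5. items[5] = 19.

19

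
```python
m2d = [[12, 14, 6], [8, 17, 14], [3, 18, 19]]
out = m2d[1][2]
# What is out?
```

m2d[1] = [8, 17, 14]. Taking column 2 of that row yields 14.

14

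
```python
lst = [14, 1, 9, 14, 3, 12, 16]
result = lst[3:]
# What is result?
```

lst has length 7. The slice lst[3:] selects indices [3, 4, 5, 6] (3->14, 4->3, 5->12, 6->16), giving [14, 3, 12, 16].

[14, 3, 12, 16]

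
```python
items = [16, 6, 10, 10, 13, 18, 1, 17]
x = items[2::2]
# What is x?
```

items has length 8. The slice items[2::2] selects indices [2, 4, 6] (2->10, 4->13, 6->1), giving [10, 13, 1].

[10, 13, 1]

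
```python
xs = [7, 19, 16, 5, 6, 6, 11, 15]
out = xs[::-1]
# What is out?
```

xs has length 8. The slice xs[::-1] selects indices [7, 6, 5, 4, 3, 2, 1, 0] (7->15, 6->11, 5->6, 4->6, 3->5, 2->16, 1->19, 0->7), giving [15, 11, 6, 6, 5, 16, 19, 7].

[15, 11, 6, 6, 5, 16, 19, 7]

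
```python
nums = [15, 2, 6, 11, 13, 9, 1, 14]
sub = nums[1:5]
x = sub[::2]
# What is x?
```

nums has length 8. The slice nums[1:5] selects indices [1, 2, 3, 4] (1->2, 2->6, 3->11, 4->13), giving [2, 6, 11, 13]. So sub = [2, 6, 11, 13]. sub has length 4. The slice sub[::2] selects indices [0, 2] (0->2, 2->11), giving [2, 11].

[2, 11]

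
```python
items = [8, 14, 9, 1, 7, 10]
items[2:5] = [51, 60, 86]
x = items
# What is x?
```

items starts as [8, 14, 9, 1, 7, 10] (length 6). The slice items[2:5] covers indices [2, 3, 4] with values [9, 1, 7]. Replacing that slice with [51, 60, 86] (same length) produces [8, 14, 51, 60, 86, 10].

[8, 14, 51, 60, 86, 10]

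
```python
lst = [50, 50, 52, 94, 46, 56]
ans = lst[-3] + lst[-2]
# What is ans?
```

lst has length 6. Negative index -3 maps to positive index 6 + (-3) = 3. lst[3] = 94.
lst has length 6. Negative index -2 maps to positive index 6 + (-2) = 4. lst[4] = 46.
Sum: 94 + 46 = 140.

140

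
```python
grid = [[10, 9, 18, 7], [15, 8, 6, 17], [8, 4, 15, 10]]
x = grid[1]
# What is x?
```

grid has 3 rows. Row 1 is [15, 8, 6, 17].

[15, 8, 6, 17]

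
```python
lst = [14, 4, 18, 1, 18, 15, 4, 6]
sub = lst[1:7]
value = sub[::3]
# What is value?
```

lst has length 8. The slice lst[1:7] selects indices [1, 2, 3, 4, 5, 6] (1->4, 2->18, 3->1, 4->18, 5->15, 6->4), giving [4, 18, 1, 18, 15, 4]. So sub = [4, 18, 1, 18, 15, 4]. sub has length 6. The slice sub[::3] selects indices [0, 3] (0->4, 3->18), giving [4, 18].

[4, 18]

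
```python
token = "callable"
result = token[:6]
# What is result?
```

token has length 8. The slice token[:6] selects indices [0, 1, 2, 3, 4, 5] (0->'c', 1->'a', 2->'l', 3->'l', 4->'a', 5->'b'), giving 'callab'.

'callab'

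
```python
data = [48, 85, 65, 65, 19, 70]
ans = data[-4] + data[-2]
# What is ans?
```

data has length 6. Negative index -4 maps to positive index 6 + (-4) = 2. data[2] = 65.
data has length 6. Negative index -2 maps to positive index 6 + (-2) = 4. data[4] = 19.
Sum: 65 + 19 = 84.

84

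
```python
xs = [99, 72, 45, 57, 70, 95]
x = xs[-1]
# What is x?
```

xs has length 6. Negative index -1 maps to positive index 6 + (-1) = 5. xs[5] = 95.

95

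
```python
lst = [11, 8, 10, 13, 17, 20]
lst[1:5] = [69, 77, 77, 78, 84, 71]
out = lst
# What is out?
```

lst starts as [11, 8, 10, 13, 17, 20] (length 6). The slice lst[1:5] covers indices [1, 2, 3, 4] with values [8, 10, 13, 17]. Replacing that slice with [69, 77, 77, 78, 84, 71] (different length) produces [11, 69, 77, 77, 78, 84, 71, 20].

[11, 69, 77, 77, 78, 84, 71, 20]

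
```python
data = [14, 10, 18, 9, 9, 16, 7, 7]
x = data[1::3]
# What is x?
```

data has length 8. The slice data[1::3] selects indices [1, 4, 7] (1->10, 4->9, 7->7), giving [10, 9, 7].

[10, 9, 7]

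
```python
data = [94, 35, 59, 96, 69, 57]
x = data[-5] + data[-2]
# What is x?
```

data has length 6. Negative index -5 maps to positive index 6 + (-5) = 1. data[1] = 35.
data has length 6. Negative index -2 maps to positive index 6 + (-2) = 4. data[4] = 69.
Sum: 35 + 69 = 104.

104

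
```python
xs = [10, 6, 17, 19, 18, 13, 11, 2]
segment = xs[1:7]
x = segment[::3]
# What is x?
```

xs has length 8. The slice xs[1:7] selects indices [1, 2, 3, 4, 5, 6] (1->6, 2->17, 3->19, 4->18, 5->13, 6->11), giving [6, 17, 19, 18, 13, 11]. So segment = [6, 17, 19, 18, 13, 11]. segment has length 6. The slice segment[::3] selects indices [0, 3] (0->6, 3->18), giving [6, 18].

[6, 18]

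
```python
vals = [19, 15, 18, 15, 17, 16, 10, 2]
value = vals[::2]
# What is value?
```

vals has length 8. The slice vals[::2] selects indices [0, 2, 4, 6] (0->19, 2->18, 4->17, 6->10), giving [19, 18, 17, 10].

[19, 18, 17, 10]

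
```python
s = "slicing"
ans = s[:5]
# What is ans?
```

s has length 7. The slice s[:5] selects indices [0, 1, 2, 3, 4] (0->'s', 1->'l', 2->'i', 3->'c', 4->'i'), giving 'slici'.

'slici'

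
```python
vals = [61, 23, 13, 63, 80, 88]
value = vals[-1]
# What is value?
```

vals has length 6. Negative index -1 maps to positive index 6 + (-1) = 5. vals[5] = 88.

88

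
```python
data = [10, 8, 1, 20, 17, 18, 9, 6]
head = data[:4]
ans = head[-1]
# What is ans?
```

data has length 8. The slice data[:4] selects indices [0, 1, 2, 3] (0->10, 1->8, 2->1, 3->20), giving [10, 8, 1, 20]. So head = [10, 8, 1, 20]. Then head[-1] = 20.

20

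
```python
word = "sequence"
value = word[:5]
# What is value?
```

word has length 8. The slice word[:5] selects indices [0, 1, 2, 3, 4] (0->'s', 1->'e', 2->'q', 3->'u', 4->'e'), giving 'seque'.

'seque'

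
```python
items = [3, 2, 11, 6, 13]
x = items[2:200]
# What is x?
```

items has length 5. The slice items[2:200] selects indices [2, 3, 4] (2->11, 3->6, 4->13), giving [11, 6, 13].

[11, 6, 13]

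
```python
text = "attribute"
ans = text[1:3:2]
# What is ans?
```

text has length 9. The slice text[1:3:2] selects indices [1] (1->'t'), giving 't'.

't'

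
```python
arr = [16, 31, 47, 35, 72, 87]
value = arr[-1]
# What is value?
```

arr has length 6. Negative index -1 maps to positive index 6 + (-1) = 5. arr[5] = 87.

87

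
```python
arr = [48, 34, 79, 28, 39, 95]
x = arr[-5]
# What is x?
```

arr has length 6. Negative index -5 maps to positive index 6 + (-5) = 1. arr[1] = 34.

34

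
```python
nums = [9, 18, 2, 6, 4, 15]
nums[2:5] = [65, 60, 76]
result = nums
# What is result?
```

nums starts as [9, 18, 2, 6, 4, 15] (length 6). The slice nums[2:5] covers indices [2, 3, 4] with values [2, 6, 4]. Replacing that slice with [65, 60, 76] (same length) produces [9, 18, 65, 60, 76, 15].

[9, 18, 65, 60, 76, 15]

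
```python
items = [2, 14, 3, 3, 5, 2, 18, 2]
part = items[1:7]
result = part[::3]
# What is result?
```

items has length 8. The slice items[1:7] selects indices [1, 2, 3, 4, 5, 6] (1->14, 2->3, 3->3, 4->5, 5->2, 6->18), giving [14, 3, 3, 5, 2, 18]. So part = [14, 3, 3, 5, 2, 18]. part has length 6. The slice part[::3] selects indices [0, 3] (0->14, 3->5), giving [14, 5].

[14, 5]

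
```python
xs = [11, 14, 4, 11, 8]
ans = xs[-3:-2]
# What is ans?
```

xs has length 5. The slice xs[-3:-2] selects indices [2] (2->4), giving [4].

[4]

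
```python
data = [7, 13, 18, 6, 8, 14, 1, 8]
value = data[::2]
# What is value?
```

data has length 8. The slice data[::2] selects indices [0, 2, 4, 6] (0->7, 2->18, 4->8, 6->1), giving [7, 18, 8, 1].

[7, 18, 8, 1]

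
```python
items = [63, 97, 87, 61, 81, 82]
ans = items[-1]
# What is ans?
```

items has length 6. Negative index -1 maps to positive index 6 + (-1) = 5. items[5] = 82.

82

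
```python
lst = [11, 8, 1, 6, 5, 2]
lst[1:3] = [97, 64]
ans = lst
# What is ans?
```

lst starts as [11, 8, 1, 6, 5, 2] (length 6). The slice lst[1:3] covers indices [1, 2] with values [8, 1]. Replacing that slice with [97, 64] (same length) produces [11, 97, 64, 6, 5, 2].

[11, 97, 64, 6, 5, 2]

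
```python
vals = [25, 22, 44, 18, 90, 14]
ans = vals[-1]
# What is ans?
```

vals has length 6. Negative index -1 maps to positive index 6 + (-1) = 5. vals[5] = 14.

14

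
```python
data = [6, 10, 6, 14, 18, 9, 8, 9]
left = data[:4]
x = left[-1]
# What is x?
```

data has length 8. The slice data[:4] selects indices [0, 1, 2, 3] (0->6, 1->10, 2->6, 3->14), giving [6, 10, 6, 14]. So left = [6, 10, 6, 14]. Then left[-1] = 14.

14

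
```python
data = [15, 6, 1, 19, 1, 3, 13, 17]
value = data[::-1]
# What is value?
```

data has length 8. The slice data[::-1] selects indices [7, 6, 5, 4, 3, 2, 1, 0] (7->17, 6->13, 5->3, 4->1, 3->19, 2->1, 1->6, 0->15), giving [17, 13, 3, 1, 19, 1, 6, 15].

[17, 13, 3, 1, 19, 1, 6, 15]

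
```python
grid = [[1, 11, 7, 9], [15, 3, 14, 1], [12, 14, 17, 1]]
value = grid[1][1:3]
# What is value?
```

grid[1] = [15, 3, 14, 1]. grid[1] has length 4. The slice grid[1][1:3] selects indices [1, 2] (1->3, 2->14), giving [3, 14].

[3, 14]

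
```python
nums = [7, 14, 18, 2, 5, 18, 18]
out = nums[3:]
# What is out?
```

nums has length 7. The slice nums[3:] selects indices [3, 4, 5, 6] (3->2, 4->5, 5->18, 6->18), giving [2, 5, 18, 18].

[2, 5, 18, 18]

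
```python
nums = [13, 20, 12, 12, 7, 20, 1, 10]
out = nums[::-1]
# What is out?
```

nums has length 8. The slice nums[::-1] selects indices [7, 6, 5, 4, 3, 2, 1, 0] (7->10, 6->1, 5->20, 4->7, 3->12, 2->12, 1->20, 0->13), giving [10, 1, 20, 7, 12, 12, 20, 13].

[10, 1, 20, 7, 12, 12, 20, 13]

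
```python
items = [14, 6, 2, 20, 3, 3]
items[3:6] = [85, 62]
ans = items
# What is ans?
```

items starts as [14, 6, 2, 20, 3, 3] (length 6). The slice items[3:6] covers indices [3, 4, 5] with values [20, 3, 3]. Replacing that slice with [85, 62] (different length) produces [14, 6, 2, 85, 62].

[14, 6, 2, 85, 62]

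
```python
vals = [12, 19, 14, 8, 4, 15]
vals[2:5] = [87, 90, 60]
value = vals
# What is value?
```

vals starts as [12, 19, 14, 8, 4, 15] (length 6). The slice vals[2:5] covers indices [2, 3, 4] with values [14, 8, 4]. Replacing that slice with [87, 90, 60] (same length) produces [12, 19, 87, 90, 60, 15].

[12, 19, 87, 90, 60, 15]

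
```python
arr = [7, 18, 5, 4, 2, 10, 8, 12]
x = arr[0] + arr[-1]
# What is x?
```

arr has length 8. arr[0] = 7.
arr has length 8. Negative index -1 maps to positive index 8 + (-1) = 7. arr[7] = 12.
Sum: 7 + 12 = 19.

19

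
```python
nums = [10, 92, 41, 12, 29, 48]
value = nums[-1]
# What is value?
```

nums has length 6. Negative index -1 maps to positive index 6 + (-1) = 5. nums[5] = 48.

48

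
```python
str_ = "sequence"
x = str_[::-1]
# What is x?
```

str_ has length 8. The slice str_[::-1] selects indices [7, 6, 5, 4, 3, 2, 1, 0] (7->'e', 6->'c', 5->'n', 4->'e', 3->'u', 2->'q', 1->'e', 0->'s'), giving 'ecneuqes'.

'ecneuqes'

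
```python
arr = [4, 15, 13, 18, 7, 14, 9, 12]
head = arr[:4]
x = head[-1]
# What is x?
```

arr has length 8. The slice arr[:4] selects indices [0, 1, 2, 3] (0->4, 1->15, 2->13, 3->18), giving [4, 15, 13, 18]. So head = [4, 15, 13, 18]. Then head[-1] = 18.

18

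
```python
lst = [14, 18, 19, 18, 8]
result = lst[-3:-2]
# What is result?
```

lst has length 5. The slice lst[-3:-2] selects indices [2] (2->19), giving [19].

[19]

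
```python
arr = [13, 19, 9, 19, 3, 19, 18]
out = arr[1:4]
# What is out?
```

arr has length 7. The slice arr[1:4] selects indices [1, 2, 3] (1->19, 2->9, 3->19), giving [19, 9, 19].

[19, 9, 19]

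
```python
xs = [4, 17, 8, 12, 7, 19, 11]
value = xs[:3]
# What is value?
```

xs has length 7. The slice xs[:3] selects indices [0, 1, 2] (0->4, 1->17, 2->8), giving [4, 17, 8].

[4, 17, 8]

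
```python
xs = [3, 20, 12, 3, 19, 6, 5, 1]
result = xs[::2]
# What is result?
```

xs has length 8. The slice xs[::2] selects indices [0, 2, 4, 6] (0->3, 2->12, 4->19, 6->5), giving [3, 12, 19, 5].

[3, 12, 19, 5]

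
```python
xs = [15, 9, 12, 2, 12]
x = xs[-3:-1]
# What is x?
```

xs has length 5. The slice xs[-3:-1] selects indices [2, 3] (2->12, 3->2), giving [12, 2].

[12, 2]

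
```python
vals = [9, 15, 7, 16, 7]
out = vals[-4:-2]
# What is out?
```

vals has length 5. The slice vals[-4:-2] selects indices [1, 2] (1->15, 2->7), giving [15, 7].

[15, 7]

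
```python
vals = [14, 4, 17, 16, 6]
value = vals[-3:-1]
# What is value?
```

vals has length 5. The slice vals[-3:-1] selects indices [2, 3] (2->17, 3->16), giving [17, 16].

[17, 16]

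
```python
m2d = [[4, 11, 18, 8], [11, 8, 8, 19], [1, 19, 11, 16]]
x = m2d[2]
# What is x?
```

m2d has 3 rows. Row 2 is [1, 19, 11, 16].

[1, 19, 11, 16]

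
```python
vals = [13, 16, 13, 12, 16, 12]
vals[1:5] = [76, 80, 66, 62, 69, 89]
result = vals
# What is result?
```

vals starts as [13, 16, 13, 12, 16, 12] (length 6). The slice vals[1:5] covers indices [1, 2, 3, 4] with values [16, 13, 12, 16]. Replacing that slice with [76, 80, 66, 62, 69, 89] (different length) produces [13, 76, 80, 66, 62, 69, 89, 12].

[13, 76, 80, 66, 62, 69, 89, 12]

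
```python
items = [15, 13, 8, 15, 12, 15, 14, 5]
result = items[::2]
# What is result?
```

items has length 8. The slice items[::2] selects indices [0, 2, 4, 6] (0->15, 2->8, 4->12, 6->14), giving [15, 8, 12, 14].

[15, 8, 12, 14]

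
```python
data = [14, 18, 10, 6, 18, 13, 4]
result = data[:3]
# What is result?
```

data has length 7. The slice data[:3] selects indices [0, 1, 2] (0->14, 1->18, 2->10), giving [14, 18, 10].

[14, 18, 10]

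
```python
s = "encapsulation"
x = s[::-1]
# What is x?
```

s has length 13. The slice s[::-1] selects indices [12, 11, 10, 9, 8, 7, 6, 5, 4, 3, 2, 1, 0] (12->'n', 11->'o', 10->'i', 9->'t', 8->'a', 7->'l', 6->'u', 5->'s', 4->'p', 3->'a', 2->'c', 1->'n', 0->'e'), giving 'noitaluspacne'.

'noitaluspacne'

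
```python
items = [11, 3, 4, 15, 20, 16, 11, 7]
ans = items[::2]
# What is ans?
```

items has length 8. The slice items[::2] selects indices [0, 2, 4, 6] (0->11, 2->4, 4->20, 6->11), giving [11, 4, 20, 11].

[11, 4, 20, 11]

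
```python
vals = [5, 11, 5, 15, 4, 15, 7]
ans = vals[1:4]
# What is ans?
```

vals has length 7. The slice vals[1:4] selects indices [1, 2, 3] (1->11, 2->5, 3->15), giving [11, 5, 15].

[11, 5, 15]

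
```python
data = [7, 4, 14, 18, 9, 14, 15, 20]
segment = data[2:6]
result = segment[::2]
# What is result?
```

data has length 8. The slice data[2:6] selects indices [2, 3, 4, 5] (2->14, 3->18, 4->9, 5->14), giving [14, 18, 9, 14]. So segment = [14, 18, 9, 14]. segment has length 4. The slice segment[::2] selects indices [0, 2] (0->14, 2->9), giving [14, 9].

[14, 9]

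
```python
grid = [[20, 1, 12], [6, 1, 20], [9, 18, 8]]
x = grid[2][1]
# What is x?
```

grid[2] = [9, 18, 8]. Taking column 1 of that row yields 18.

18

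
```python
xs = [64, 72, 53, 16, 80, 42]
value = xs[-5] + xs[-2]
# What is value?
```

xs has length 6. Negative index -5 maps to positive index 6 + (-5) = 1. xs[1] = 72.
xs has length 6. Negative index -2 maps to positive index 6 + (-2) = 4. xs[4] = 80.
Sum: 72 + 80 = 152.

152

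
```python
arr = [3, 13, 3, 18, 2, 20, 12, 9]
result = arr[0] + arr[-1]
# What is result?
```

arr has length 8. arr[0] = 3.
arr has length 8. Negative index -1 maps to positive index 8 + (-1) = 7. arr[7] = 9.
Sum: 3 + 9 = 12.

12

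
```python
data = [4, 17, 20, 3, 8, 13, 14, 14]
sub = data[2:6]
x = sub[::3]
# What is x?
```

data has length 8. The slice data[2:6] selects indices [2, 3, 4, 5] (2->20, 3->3, 4->8, 5->13), giving [20, 3, 8, 13]. So sub = [20, 3, 8, 13]. sub has length 4. The slice sub[::3] selects indices [0, 3] (0->20, 3->13), giving [20, 13].

[20, 13]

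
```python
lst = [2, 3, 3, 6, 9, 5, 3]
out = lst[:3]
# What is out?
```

lst has length 7. The slice lst[:3] selects indices [0, 1, 2] (0->2, 1->3, 2->3), giving [2, 3, 3].

[2, 3, 3]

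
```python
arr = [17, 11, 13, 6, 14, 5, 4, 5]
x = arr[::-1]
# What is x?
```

arr has length 8. The slice arr[::-1] selects indices [7, 6, 5, 4, 3, 2, 1, 0] (7->5, 6->4, 5->5, 4->14, 3->6, 2->13, 1->11, 0->17), giving [5, 4, 5, 14, 6, 13, 11, 17].

[5, 4, 5, 14, 6, 13, 11, 17]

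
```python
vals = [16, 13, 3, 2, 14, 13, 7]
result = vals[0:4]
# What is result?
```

vals has length 7. The slice vals[0:4] selects indices [0, 1, 2, 3] (0->16, 1->13, 2->3, 3->2), giving [16, 13, 3, 2].

[16, 13, 3, 2]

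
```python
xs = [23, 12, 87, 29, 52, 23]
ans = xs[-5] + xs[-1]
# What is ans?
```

xs has length 6. Negative index -5 maps to positive index 6 + (-5) = 1. xs[1] = 12.
xs has length 6. Negative index -1 maps to positive index 6 + (-1) = 5. xs[5] = 23.
Sum: 12 + 23 = 35.

35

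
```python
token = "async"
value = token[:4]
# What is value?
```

token has length 5. The slice token[:4] selects indices [0, 1, 2, 3] (0->'a', 1->'s', 2->'y', 3->'n'), giving 'asyn'.

'asyn'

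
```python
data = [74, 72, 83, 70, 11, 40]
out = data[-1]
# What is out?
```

data has length 6. Negative index -1 maps to positive index 6 + (-1) = 5. data[5] = 40.

40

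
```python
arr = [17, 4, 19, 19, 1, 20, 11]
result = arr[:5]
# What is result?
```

arr has length 7. The slice arr[:5] selects indices [0, 1, 2, 3, 4] (0->17, 1->4, 2->19, 3->19, 4->1), giving [17, 4, 19, 19, 1].

[17, 4, 19, 19, 1]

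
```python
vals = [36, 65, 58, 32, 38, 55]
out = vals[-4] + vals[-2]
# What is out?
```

vals has length 6. Negative index -4 maps to positive index 6 + (-4) = 2. vals[2] = 58.
vals has length 6. Negative index -2 maps to positive index 6 + (-2) = 4. vals[4] = 38.
Sum: 58 + 38 = 96.

96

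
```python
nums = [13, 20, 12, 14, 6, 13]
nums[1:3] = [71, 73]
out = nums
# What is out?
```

nums starts as [13, 20, 12, 14, 6, 13] (length 6). The slice nums[1:3] covers indices [1, 2] with values [20, 12]. Replacing that slice with [71, 73] (same length) produces [13, 71, 73, 14, 6, 13].

[13, 71, 73, 14, 6, 13]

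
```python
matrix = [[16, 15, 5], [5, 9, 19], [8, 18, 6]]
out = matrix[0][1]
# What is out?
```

matrix[0] = [16, 15, 5]. Taking column 1 of that row yields 15.

15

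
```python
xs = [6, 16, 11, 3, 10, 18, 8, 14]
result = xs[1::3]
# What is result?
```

xs has length 8. The slice xs[1::3] selects indices [1, 4, 7] (1->16, 4->10, 7->14), giving [16, 10, 14].

[16, 10, 14]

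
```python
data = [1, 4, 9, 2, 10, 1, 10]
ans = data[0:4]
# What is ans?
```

data has length 7. The slice data[0:4] selects indices [0, 1, 2, 3] (0->1, 1->4, 2->9, 3->2), giving [1, 4, 9, 2].

[1, 4, 9, 2]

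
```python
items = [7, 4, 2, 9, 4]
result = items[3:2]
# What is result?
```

items has length 5. The slice items[3:2] resolves to an empty index range, so the result is [].

[]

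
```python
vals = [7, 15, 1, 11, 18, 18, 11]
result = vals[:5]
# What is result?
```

vals has length 7. The slice vals[:5] selects indices [0, 1, 2, 3, 4] (0->7, 1->15, 2->1, 3->11, 4->18), giving [7, 15, 1, 11, 18].

[7, 15, 1, 11, 18]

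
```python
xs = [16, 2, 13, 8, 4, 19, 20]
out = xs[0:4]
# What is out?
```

xs has length 7. The slice xs[0:4] selects indices [0, 1, 2, 3] (0->16, 1->2, 2->13, 3->8), giving [16, 2, 13, 8].

[16, 2, 13, 8]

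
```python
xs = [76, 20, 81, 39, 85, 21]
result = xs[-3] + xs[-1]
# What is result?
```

xs has length 6. Negative index -3 maps to positive index 6 + (-3) = 3. xs[3] = 39.
xs has length 6. Negative index -1 maps to positive index 6 + (-1) = 5. xs[5] = 21.
Sum: 39 + 21 = 60.

60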